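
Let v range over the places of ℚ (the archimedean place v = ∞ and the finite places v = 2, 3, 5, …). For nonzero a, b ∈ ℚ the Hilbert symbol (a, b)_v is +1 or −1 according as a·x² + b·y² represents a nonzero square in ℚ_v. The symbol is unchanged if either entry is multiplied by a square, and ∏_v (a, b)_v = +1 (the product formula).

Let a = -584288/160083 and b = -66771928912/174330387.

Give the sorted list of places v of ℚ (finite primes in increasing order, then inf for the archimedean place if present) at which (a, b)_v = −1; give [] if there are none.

[19, inf]

Mod squares: a ≡ -114, b ≡ -39. Check v ∈ {∞, 2, 3, 7, 11, 13, 19, 23, 31, 41}.
v=13: a=13^0·(≡10), b=13^1·(≡9) mod 13; (10|13)=+1, (9|13)=+1; (−1)^{0·1·6}·(+1)^1·(+1)^0 = +1.
v=31: a=31^2·(≡19), b=31^0·(≡21) mod 31; (19|31)=+1, (21|31)=-1; (−1)^{2·0·15}·(+1)^0·(-1)^2 = +1.
v=19: a=19^1·(≡13), b=19^2·(≡3) mod 19; (13|19)=-1, (3|19)=-1; (−1)^{1·2·9}·(-1)^2·(-1)^1 = -1.
v=41: a=41^0·(≡39), b=41^2·(≡1) mod 41; (39|41)=+1, (1|41)=+1; (−1)^{0·2·20}·(+1)^2·(+1)^0 = +1.
v=23: a=23^0·(≡9), b=23^2·(≡14) mod 23; (9|23)=+1, (14|23)=-1; (−1)^{0·2·11}·(+1)^2·(-1)^0 = +1.
v=11: a=11^-2·(≡7), b=11^-4·(≡3) mod 11; (7|11)=-1, (3|11)=+1; (−1)^{-2·-4·5}·(-1)^-4·(+1)^-2 = +1.
v=3: a=3^-3·(≡1), b=3^-5·(≡2) mod 3; (1|3)=+1, (2|3)=-1; (−1)^{-3·-5·1}·(+1)^-5·(-1)^-3 = +1.
v=2: v_2(a)=5, v_2(b)=4; units ≡ 7, 1 (mod 8); ε·ε+αω+βω = 1·0+5·0+4·0 ≡ 0  ⇒  (a,b)_2 = +1.
v=∞: -114 < 0 and -39 < 0  ⇒  (a,b)_∞ = -1.
v=7: a=7^-2·(≡6), b=7^-2·(≡3) mod 7; (6|7)=-1, (3|7)=-1; (−1)^{-2·-2·3}·(-1)^-2·(-1)^-2 = +1.
(-114, -39 / ℚ) ramifies at {19, ∞}: a division algebra.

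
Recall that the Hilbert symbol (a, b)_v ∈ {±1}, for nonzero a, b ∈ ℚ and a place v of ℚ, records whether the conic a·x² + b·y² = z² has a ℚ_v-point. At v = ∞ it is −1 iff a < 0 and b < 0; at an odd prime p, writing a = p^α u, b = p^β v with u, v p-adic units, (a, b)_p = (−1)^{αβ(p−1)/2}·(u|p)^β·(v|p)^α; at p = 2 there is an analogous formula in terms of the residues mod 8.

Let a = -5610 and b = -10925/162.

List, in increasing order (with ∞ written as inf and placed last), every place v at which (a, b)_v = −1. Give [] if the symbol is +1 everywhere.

[2, 3, 11, 17, 19, inf]

(a, b) ≡ (-5610, -874) mod (ℚ^×)²; places V = {2, 3, 5, 11, 17, 19, 23, ∞}.
(a,b)_5: α=1, u≡3; β=2, v≡4 (mod 5); (3|5)=-1, (4|5)=+1; sign (−1)^0·-1^2·+1^1 = +1.
(a,b)_17: α=1, u≡10; β=0, v≡12 (mod 17); (10|17)=-1, (12|17)=-1; sign (−1)^0·-1^0·-1^1 = -1.
(a,b)_11: α=1, u≡7; β=0, v≡8 (mod 11); (7|11)=-1, (8|11)=-1; sign (−1)^0·-1^0·-1^1 = -1.
(a,b)_19: α=0, u≡14; β=1, v≡9 (mod 19); (14|19)=-1, (9|19)=+1; sign (−1)^0·-1^1·+1^0 = -1.
(a,b)_∞: sgn(-5610)=−, sgn(-874)=−, so -1.
(a,b)_2: α=1, β=-1; u≡3, v≡3 (mod 8); ε(u)ε(v)=1·1, αω(v)=1·1, βω(u)=-1·1; sum ≡ 1  ⇒  -1.
(a,b)_3: α=1, u≡2; β=-4, v≡2 (mod 3); (2|3)=-1, (2|3)=-1; sign (−1)^0·-1^-4·-1^1 = -1.
(a,b)_23: α=0, u≡2; β=1, v≡8 (mod 23); (2|23)=+1, (8|23)=+1; sign (−1)^0·+1^1·+1^0 = +1.
Ram(-5610, -874) = {2, 3, 11, 17, 19, ∞}; no ℚ_2-point on the conic.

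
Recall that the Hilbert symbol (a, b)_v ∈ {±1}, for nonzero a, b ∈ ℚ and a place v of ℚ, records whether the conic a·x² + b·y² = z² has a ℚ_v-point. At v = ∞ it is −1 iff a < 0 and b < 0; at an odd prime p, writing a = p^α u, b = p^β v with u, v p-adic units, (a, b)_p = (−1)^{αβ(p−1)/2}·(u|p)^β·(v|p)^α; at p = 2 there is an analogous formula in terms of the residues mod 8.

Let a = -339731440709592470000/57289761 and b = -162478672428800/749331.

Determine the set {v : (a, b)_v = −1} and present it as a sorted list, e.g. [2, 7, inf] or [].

[11, 13, 19, 23, 47, inf]

(a, b) ≡ (-47, -437437) mod (ℚ^×)²; places V = {2, 3, 5, 7, 11, 13, 17, 19, 23, 29, 47, ∞}.
(a,b)_29: α=-4, u≡14; β=-2, v≡16 (mod 29); (14|29)=-1, (16|29)=+1; sign (−1)^0·-1^-2·+1^-4 = +1.
(a,b)_7: α=2, u≡1; β=1, v≡3 (mod 7); (1|7)=+1, (3|7)=-1; sign (−1)^0·+1^1·-1^2 = +1.
(a,b)_19: α=2, u≡13; β=1, v≡1 (mod 19); (13|19)=-1, (1|19)=+1; sign (−1)^0·-1^1·+1^2 = -1.
(a,b)_13: α=0, u≡5; β=1, v≡2 (mod 13); (5|13)=-1, (2|13)=-1; sign (−1)^0·-1^1·-1^0 = -1.
(a,b)_47: α=3, u≡44; β=2, v≡19 (mod 47); (44|47)=-1, (19|47)=-1; sign (−1)^0·-1^2·-1^3 = -1.
(a,b)_23: α=2, u≡11; β=1, v≡4 (mod 23); (11|23)=-1, (4|23)=+1; sign (−1)^0·-1^1·+1^2 = -1.
(a,b)_5: α=4, u≡3; β=2, v≡3 (mod 5); (3|5)=-1, (3|5)=-1; sign (−1)^0·-1^2·-1^4 = +1.
(a,b)_17: α=2, u≡15; β=2, v≡3 (mod 17); (15|17)=+1, (3|17)=-1; sign (−1)^0·+1^2·-1^2 = +1.
(a,b)_2: α=4, β=8; u≡1, v≡3 (mod 8); ε(u)ε(v)=0·1, αω(v)=4·1, βω(u)=8·0; sum ≡ 0  ⇒  +1.
(a,b)_∞: sgn(-47)=−, sgn(-437437)=−, so -1.
(a,b)_11: α=2, u≡7; β=-1, v≡1 (mod 11); (7|11)=-1, (1|11)=+1; sign (−1)^0·-1^-1·+1^2 = -1.
(a,b)_3: α=-4, u≡1; β=-4, v≡2 (mod 3); (1|3)=+1, (2|3)=-1; sign (−1)^0·+1^-4·-1^-4 = +1.
Ram(-47, -437437) = {11, 13, 19, 23, 47, ∞}; no ℚ_11-point on the conic.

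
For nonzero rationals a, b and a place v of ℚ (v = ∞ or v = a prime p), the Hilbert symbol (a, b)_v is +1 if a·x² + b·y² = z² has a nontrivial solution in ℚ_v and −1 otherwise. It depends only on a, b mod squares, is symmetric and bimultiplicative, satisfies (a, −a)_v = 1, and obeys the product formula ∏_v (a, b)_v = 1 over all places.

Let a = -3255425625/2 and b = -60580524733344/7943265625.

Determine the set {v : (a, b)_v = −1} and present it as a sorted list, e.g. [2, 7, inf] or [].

(a, b) ≡ (-10417362, -196554) mod (ℚ^×)²; places V = {2, 3, 5, 7, 11, 17, 19, 23, 31, 41, 47, 53, ∞}.
(a,b)_47: α=1, u≡21; β=1, v≡24 (mod 47); (21|47)=+1, (24|47)=+1; sign (−1)^1·+1^1·+1^1 = -1.
(a,b)_7: α=0, u≡5; β=2, v≡3 (mod 7); (5|7)=-1, (3|7)=-1; sign (−1)^0·-1^2·-1^0 = +1.
(a,b)_2: α=-1, β=5; u≡7, v≡3 (mod 8); ε(u)ε(v)=1·1, αω(v)=-1·1, βω(u)=5·0; sum ≡ 0  ⇒  +1.
(a,b)_41: α=1, u≡8; β=1, v≡13 (mod 41); (8|41)=+1, (13|41)=-1; sign (−1)^0·+1^1·-1^1 = -1.
(a,b)_11: α=0, u≡5; β=2, v≡3 (mod 11); (5|11)=+1, (3|11)=+1; sign (−1)^0·+1^2·+1^0 = +1.
(a,b)_23: α=0, u≡5; β=-2, v≡2 (mod 23); (5|23)=-1, (2|23)=+1; sign (−1)^0·-1^-2·+1^0 = +1.
(a,b)_5: α=4, u≡2; β=-6, v≡4 (mod 5); (2|5)=-1, (4|5)=+1; sign (−1)^0·-1^-6·+1^4 = +1.
(a,b)_3: α=1, u≡1; β=3, v≡2 (mod 3); (1|3)=+1, (2|3)=-1; sign (−1)^1·+1^3·-1^1 = +1.
(a,b)_53: α=1, u≡3; β=0, v≡26 (mod 53); (3|53)=-1, (26|53)=-1; sign (−1)^0·-1^0·-1^1 = -1.
(a,b)_17: α=1, u≡4; β=1, v≡9 (mod 17); (4|17)=+1, (9|17)=+1; sign (−1)^0·+1^1·+1^1 = +1.
(a,b)_31: α=0, u≡18; β=-2, v≡13 (mod 31); (18|31)=+1, (13|31)=-1; sign (−1)^0·+1^-2·-1^0 = +1.
(a,b)_19: α=0, u≡2; β=2, v≡9 (mod 19); (2|19)=-1, (9|19)=+1; sign (−1)^0·-1^2·+1^0 = +1.
(a,b)_∞: sgn(-10417362)=−, sgn(-196554)=−, so -1.
(-10417362, -196554 / ℚ) ramifies at {41, 47, 53, ∞}: a division algebra.

[41, 47, 53, inf]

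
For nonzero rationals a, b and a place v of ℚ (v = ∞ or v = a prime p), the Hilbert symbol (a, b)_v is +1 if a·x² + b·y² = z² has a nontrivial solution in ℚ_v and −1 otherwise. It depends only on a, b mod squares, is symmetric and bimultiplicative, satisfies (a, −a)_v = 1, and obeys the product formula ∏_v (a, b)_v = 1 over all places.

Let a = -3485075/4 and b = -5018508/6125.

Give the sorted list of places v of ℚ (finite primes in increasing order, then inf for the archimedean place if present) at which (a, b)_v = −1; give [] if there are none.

[5, 11, 19, inf]

Mod squares: a ≡ -139403, b ≡ -697015. Check v ∈ {∞, 2, 3, 5, 7, 11, 19, 23, 29}.
v=3: a=3^0·(≡1), b=3^2·(≡2) mod 3; (1|3)=+1, (2|3)=-1; (−1)^{0·2·1}·(+1)^2·(-1)^0 = +1.
v=5: a=5^2·(≡3), b=5^-3·(≡3) mod 5; (3|5)=-1, (3|5)=-1; (−1)^{2·-3·2}·(-1)^-3·(-1)^2 = -1.
v=29: a=29^1·(≡22), b=29^1·(≡13) mod 29; (22|29)=+1, (13|29)=+1; (−1)^{1·1·14}·(+1)^1·(+1)^1 = +1.
v=∞: -139403 < 0 and -697015 < 0  ⇒  (a,b)_∞ = -1.
v=19: a=19^1·(≡5), b=19^1·(≡9) mod 19; (5|19)=+1, (9|19)=+1; (−1)^{1·1·9}·(+1)^1·(+1)^1 = -1.
v=7: a=7^0·(≡2), b=7^-2·(≡5) mod 7; (2|7)=+1, (5|7)=-1; (−1)^{0·-2·3}·(+1)^-2·(-1)^0 = +1.
v=2: v_2(a)=-2, v_2(b)=2; units ≡ 5, 1 (mod 8); ε·ε+αω+βω = 0·0+-2·0+2·1 ≡ 0  ⇒  (a,b)_2 = +1.
v=11: a=11^1·(≡2), b=11^1·(≡7) mod 11; (2|11)=-1, (7|11)=-1; (−1)^{1·1·5}·(-1)^1·(-1)^1 = -1.
v=23: a=23^1·(≡17), b=23^1·(≡4) mod 23; (17|23)=-1, (4|23)=+1; (−1)^{1·1·11}·(-1)^1·(+1)^1 = +1.
(-139403, -697015 / ℚ) ramifies at {5, 11, 19, ∞}: a division algebra.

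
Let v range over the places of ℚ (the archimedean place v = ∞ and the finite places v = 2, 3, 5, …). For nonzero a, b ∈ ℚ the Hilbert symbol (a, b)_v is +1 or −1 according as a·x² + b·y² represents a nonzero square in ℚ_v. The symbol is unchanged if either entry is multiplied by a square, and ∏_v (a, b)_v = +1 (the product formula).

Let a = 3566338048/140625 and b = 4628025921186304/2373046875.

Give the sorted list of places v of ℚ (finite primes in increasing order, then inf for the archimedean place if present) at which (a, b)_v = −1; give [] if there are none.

(a, b) ≡ (322, 2099118) mod (ℚ^×)²; places V = {2, 3, 5, 7, 13, 17, 23, 41, 53, ∞}.
(a,b)_∞: sgn(322)=+, sgn(2099118)=+, so +1.
(a,b)_53: α=0, u≡17; β=1, v≡17 (mod 53); (17|53)=+1, (17|53)=+1; sign (−1)^0·+1^1·+1^0 = +1.
(a,b)_2: α=17, β=9; u≡1, v≡7 (mod 8); ε(u)ε(v)=0·1, αω(v)=17·0, βω(u)=9·0; sum ≡ 0  ⇒  +1.
(a,b)_41: α=0, u≡26; β=1, v≡6 (mod 41); (26|41)=-1, (6|41)=-1; sign (−1)^0·-1^1·-1^0 = -1.
(a,b)_7: α=1, u≡4; β=1, v≡2 (mod 7); (4|7)=+1, (2|7)=+1; sign (−1)^1·+1^1·+1^1 = -1.
(a,b)_17: α=0, u≡1; β=2, v≡1 (mod 17); (1|17)=+1, (1|17)=+1; sign (−1)^0·+1^2·+1^0 = +1.
(a,b)_3: α=-2, u≡1; β=-5, v≡1 (mod 3); (1|3)=+1, (1|3)=+1; sign (−1)^0·+1^-5·+1^-2 = +1.
(a,b)_13: α=2, u≡1; β=2, v≡6 (mod 13); (1|13)=+1, (6|13)=-1; sign (−1)^0·+1^2·-1^2 = +1.
(a,b)_5: α=-6, u≡2; β=-10, v≡3 (mod 5); (2|5)=-1, (3|5)=-1; sign (−1)^0·-1^-10·-1^-6 = +1.
(a,b)_23: α=1, u≡14; β=3, v≡12 (mod 23); (14|23)=-1, (12|23)=+1; sign (−1)^1·-1^3·+1^1 = +1.
Ram(322, 2099118) = {7, 41}; no ℚ_7-point on the conic.

[7, 41]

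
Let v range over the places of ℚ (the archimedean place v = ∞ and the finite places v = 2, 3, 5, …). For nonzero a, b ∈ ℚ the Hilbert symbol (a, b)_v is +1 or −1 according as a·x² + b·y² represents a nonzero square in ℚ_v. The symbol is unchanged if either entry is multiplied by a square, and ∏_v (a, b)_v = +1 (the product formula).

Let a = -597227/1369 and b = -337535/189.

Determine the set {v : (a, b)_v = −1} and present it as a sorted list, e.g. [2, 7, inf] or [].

[5, 7, 11, inf]

Mod squares: a ≡ -323, b ≡ -19635. Check v ∈ {∞, 2, 3, 5, 7, 11, 17, 19, 37, 43}.
v=17: a=17^1·(≡16), b=17^1·(≡9) mod 17; (16|17)=+1, (9|17)=+1; (−1)^{1·1·8}·(+1)^1·(+1)^1 = +1.
v=43: a=43^2·(≡40), b=43^0·(≡11) mod 43; (40|43)=+1, (11|43)=+1; (−1)^{2·0·21}·(+1)^0·(+1)^2 = +1.
v=19: a=19^1·(≡12), b=19^2·(≡4) mod 19; (12|19)=-1, (4|19)=+1; (−1)^{1·2·9}·(-1)^2·(+1)^1 = +1.
v=2: v_2(a)=0, v_2(b)=0; units ≡ 5, 5 (mod 8); ε·ε+αω+βω = 0·0+0·1+0·1 ≡ 0  ⇒  (a,b)_2 = +1.
v=7: a=7^0·(≡5), b=7^-1·(≡2) mod 7; (5|7)=-1, (2|7)=+1; (−1)^{0·-1·3}·(-1)^-1·(+1)^0 = -1.
v=37: a=37^-2·(≡27), b=37^0·(≡4) mod 37; (27|37)=+1, (4|37)=+1; (−1)^{-2·0·18}·(+1)^0·(+1)^-2 = +1.
v=∞: -323 < 0 and -19635 < 0  ⇒  (a,b)_∞ = -1.
v=5: a=5^0·(≡2), b=5^1·(≡2) mod 5; (2|5)=-1, (2|5)=-1; (−1)^{0·1·2}·(-1)^1·(-1)^0 = -1.
v=3: a=3^0·(≡1), b=3^-3·(≡1) mod 3; (1|3)=+1, (1|3)=+1; (−1)^{0·-3·1}·(+1)^-3·(+1)^0 = +1.
v=11: a=11^0·(≡8), b=11^1·(≡8) mod 11; (8|11)=-1, (8|11)=-1; (−1)^{0·1·5}·(-1)^1·(-1)^0 = -1.
Ram(-323, -19635) = {5, 7, 11, ∞}; no ℚ_5-point on the conic.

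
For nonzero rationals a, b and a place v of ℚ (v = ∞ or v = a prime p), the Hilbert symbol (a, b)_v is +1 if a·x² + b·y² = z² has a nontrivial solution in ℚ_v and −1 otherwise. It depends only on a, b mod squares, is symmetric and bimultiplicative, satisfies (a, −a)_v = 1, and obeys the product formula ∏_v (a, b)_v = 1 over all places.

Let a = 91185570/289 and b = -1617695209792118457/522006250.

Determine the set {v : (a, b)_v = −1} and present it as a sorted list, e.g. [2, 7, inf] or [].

[2, 13, 19, 29]

(a, b) ≡ (206770, -12327770) mod (ℚ^×)²; places V = {2, 3, 5, 7, 11, 13, 17, 19, 23, 29, 31, ∞}.
(a,b)_3: α=2, u≡1; β=6, v≡1 (mod 3); (1|3)=+1, (1|3)=+1; sign (−1)^0·+1^6·+1^2 = +1.
(a,b)_∞: sgn(206770)=+, sgn(-12327770)=−, so +1.
(a,b)_11: α=0, u≡1; β=2, v≡7 (mod 11); (1|11)=+1, (7|11)=-1; sign (−1)^0·+1^2·-1^0 = +1.
(a,b)_13: α=0, u≡7; β=1, v≡6 (mod 13); (7|13)=-1, (6|13)=-1; sign (−1)^0·-1^1·-1^0 = -1.
(a,b)_19: α=0, u≡12; β=3, v≡17 (mod 19); (12|19)=-1, (17|19)=+1; sign (−1)^0·-1^3·+1^0 = -1.
(a,b)_17: α=-2, u≡1; β=-4, v≡15 (mod 17); (1|17)=+1, (15|17)=+1; sign (−1)^0·+1^-4·+1^-2 = +1.
(a,b)_31: α=1, u≡19; β=1, v≡17 (mod 31); (19|31)=+1, (17|31)=-1; sign (−1)^1·+1^1·-1^1 = +1.
(a,b)_23: α=1, u≡15; β=1, v≡8 (mod 23); (15|23)=-1, (8|23)=+1; sign (−1)^1·-1^1·+1^1 = +1.
(a,b)_5: α=1, u≡1; β=-5, v≡4 (mod 5); (1|5)=+1, (4|5)=+1; sign (−1)^0·+1^-5·+1^1 = +1.
(a,b)_29: α=1, u≡24; β=2, v≡2 (mod 29); (24|29)=+1, (2|29)=-1; sign (−1)^0·+1^2·-1^1 = -1.
(a,b)_2: α=1, β=-1; u≡1, v≡3 (mod 8); ε(u)ε(v)=0·1, αω(v)=1·1, βω(u)=-1·0; sum ≡ 1  ⇒  -1.
(a,b)_7: α=2, u≡4; β=3, v≡3 (mod 7); (4|7)=+1, (3|7)=-1; sign (−1)^0·+1^3·-1^2 = +1.
|Ram(206770, -12327770)| = 4, even; anisotropic at {2, 13, 19, 29}.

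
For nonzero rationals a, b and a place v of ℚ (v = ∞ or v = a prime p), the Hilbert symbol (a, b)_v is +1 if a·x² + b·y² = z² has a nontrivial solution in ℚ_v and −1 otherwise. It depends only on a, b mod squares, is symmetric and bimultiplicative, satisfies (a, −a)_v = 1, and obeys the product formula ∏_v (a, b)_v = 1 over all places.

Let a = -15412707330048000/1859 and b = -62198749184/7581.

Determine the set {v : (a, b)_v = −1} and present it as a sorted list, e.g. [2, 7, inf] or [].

[3, inf]

Mod squares: a ≡ -55, b ≡ -7854. Check v ∈ {∞, 2, 3, 5, 7, 11, 13, 17, 19, 31}.
v=∞: -55 < 0 and -7854 < 0  ⇒  (a,b)_∞ = -1.
v=11: a=11^-1·(≡7), b=11^1·(≡3) mod 11; (7|11)=-1, (3|11)=+1; (−1)^{-1·1·5}·(-1)^1·(+1)^-1 = +1.
v=13: a=13^-2·(≡12), b=13^2·(≡11) mod 13; (12|13)=+1, (11|13)=-1; (−1)^{-2·2·6}·(+1)^2·(-1)^-2 = +1.
v=17: a=17^2·(≡2), b=17^1·(≡7) mod 17; (2|17)=+1, (7|17)=-1; (−1)^{2·1·8}·(+1)^1·(-1)^2 = +1.
v=19: a=19^0·(≡8), b=19^-2·(≡18) mod 19; (8|19)=-1, (18|19)=-1; (−1)^{0·-2·9}·(-1)^-2·(-1)^0 = +1.
v=2: v_2(a)=14, v_2(b)=11; units ≡ 1, 1 (mod 8); ε·ε+αω+βω = 0·0+14·0+11·0 ≡ 0  ⇒  (a,b)_2 = +1.
v=31: a=31^0·(≡7), b=31^2·(≡2) mod 31; (7|31)=+1, (2|31)=+1; (−1)^{0·2·15}·(+1)^2·(+1)^0 = +1.
v=3: a=3^12·(≡2), b=3^-1·(≡1) mod 3; (2|3)=-1, (1|3)=+1; (−1)^{12·-1·1}·(-1)^-1·(+1)^12 = -1.
v=7: a=7^2·(≡2), b=7^-1·(≡6) mod 7; (2|7)=+1, (6|7)=-1; (−1)^{2·-1·3}·(+1)^-1·(-1)^2 = +1.
v=5: a=5^3·(≡4), b=5^0·(≡1) mod 5; (4|5)=+1, (1|5)=+1; (−1)^{3·0·2}·(+1)^0·(+1)^3 = +1.
|Ram(-55, -7854)| = 2, even; anisotropic at {3, ∞}.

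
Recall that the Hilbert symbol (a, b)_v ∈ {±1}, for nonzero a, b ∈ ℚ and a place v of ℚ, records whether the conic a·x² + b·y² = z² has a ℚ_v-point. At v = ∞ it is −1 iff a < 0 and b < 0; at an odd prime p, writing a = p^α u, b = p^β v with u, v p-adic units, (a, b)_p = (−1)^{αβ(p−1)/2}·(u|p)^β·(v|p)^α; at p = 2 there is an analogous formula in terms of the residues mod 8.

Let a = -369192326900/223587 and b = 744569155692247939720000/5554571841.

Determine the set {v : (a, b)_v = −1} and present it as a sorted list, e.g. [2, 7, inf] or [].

(a, b) ≡ (-72447, 493) mod (ℚ^×)²; places V = {2, 3, 5, 7, 13, 17, 19, 23, 29, 31, 41, ∞}.
(a,b)_19: α=1, u≡5; β=0, v≡12 (mod 19); (5|19)=+1, (12|19)=-1; sign (−1)^0·+1^0·-1^1 = -1.
(a,b)_5: α=2, u≡2; β=4, v≡2 (mod 5); (2|5)=-1, (2|5)=-1; sign (−1)^0·-1^4·-1^2 = +1.
(a,b)_23: α=2, u≡3; β=4, v≡7 (mod 23); (3|23)=+1, (7|23)=-1; sign (−1)^0·+1^4·-1^2 = +1.
(a,b)_13: α=-2, u≡11; β=-4, v≡9 (mod 13); (11|13)=-1, (9|13)=+1; sign (−1)^0·-1^-4·+1^-2 = +1.
(a,b)_∞: sgn(-72447)=−, sgn(493)=+, so +1.
(a,b)_31: α=1, u≡4; β=2, v≡19 (mod 31); (4|31)=+1, (19|31)=+1; sign (−1)^0·+1^2·+1^1 = +1.
(a,b)_41: α=1, u≡2; β=2, v≡23 (mod 41); (2|41)=+1, (23|41)=+1; sign (−1)^0·+1^2·+1^1 = +1.
(a,b)_3: α=-3, u≡1; β=-4, v≡1 (mod 3); (1|3)=+1, (1|3)=+1; sign (−1)^0·+1^-4·+1^-3 = +1.
(a,b)_7: α=-2, u≡5; β=-4, v≡3 (mod 7); (5|7)=-1, (3|7)=-1; sign (−1)^0·-1^-4·-1^-2 = +1.
(a,b)_2: α=2, β=6; u≡1, v≡5 (mod 8); ε(u)ε(v)=0·0, αω(v)=2·1, βω(u)=6·0; sum ≡ 0  ⇒  +1.
(a,b)_17: α=2, u≡12; β=5, v≡14 (mod 17); (12|17)=-1, (14|17)=-1; sign (−1)^0·-1^5·-1^2 = -1.
(a,b)_29: α=0, u≡1; β=1, v≡27 (mod 29); (1|29)=+1, (27|29)=-1; sign (−1)^0·+1^1·-1^0 = +1.
|Ram(-72447, 493)| = 2, even; anisotropic at {17, 19}.

[17, 19]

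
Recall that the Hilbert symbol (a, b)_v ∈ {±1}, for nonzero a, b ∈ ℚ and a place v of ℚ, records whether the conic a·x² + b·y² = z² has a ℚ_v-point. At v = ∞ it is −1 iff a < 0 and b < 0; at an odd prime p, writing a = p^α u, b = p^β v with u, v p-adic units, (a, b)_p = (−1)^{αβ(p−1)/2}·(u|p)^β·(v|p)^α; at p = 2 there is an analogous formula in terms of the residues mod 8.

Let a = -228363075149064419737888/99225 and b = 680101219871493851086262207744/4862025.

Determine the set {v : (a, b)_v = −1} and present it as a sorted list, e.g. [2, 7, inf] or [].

(a, b) ≡ (-201058, 405340661) mod (ℚ^×)²; places V = {2, 3, 5, 7, 11, 13, 17, 19, 23, 37, 43, 53, ∞}.
(a,b)_17: α=2, u≡16; β=4, v≡14 (mod 17); (16|17)=+1, (14|17)=-1; sign (−1)^0·+1^4·-1^2 = +1.
(a,b)_23: α=4, u≡1; β=3, v≡11 (mod 23); (1|23)=+1, (11|23)=-1; sign (−1)^0·+1^3·-1^4 = +1.
(a,b)_∞: sgn(-201058)=−, sgn(405340661)=+, so +1.
(a,b)_13: α=3, u≡10; β=4, v≡6 (mod 13); (10|13)=+1, (6|13)=-1; sign (−1)^0·+1^4·-1^3 = -1.
(a,b)_19: α=1, u≡1; β=1, v≡6 (mod 19); (1|19)=+1, (6|19)=+1; sign (−1)^1·+1^1·+1^1 = -1.
(a,b)_3: α=-4, u≡2; β=-4, v≡2 (mod 3); (2|3)=-1, (2|3)=-1; sign (−1)^0·-1^-4·-1^-4 = +1.
(a,b)_53: α=2, u≡40; β=3, v≡52 (mod 53); (40|53)=+1, (52|53)=+1; sign (−1)^0·+1^3·+1^2 = +1.
(a,b)_2: α=5, β=8; u≡7, v≡5 (mod 8); ε(u)ε(v)=1·0, αω(v)=5·1, βω(u)=8·0; sum ≡ 1  ⇒  -1.
(a,b)_11: α=1, u≡5; β=1, v≡3 (mod 11); (5|11)=+1, (3|11)=+1; sign (−1)^1·+1^1·+1^1 = -1.
(a,b)_37: α=1, u≡17; β=1, v≡32 (mod 37); (17|37)=-1, (32|37)=-1; sign (−1)^0·-1^1·-1^1 = +1.
(a,b)_43: α=2, u≡25; β=3, v≡23 (mod 43); (25|43)=+1, (23|43)=+1; sign (−1)^0·+1^3·+1^2 = +1.
(a,b)_7: α=-2, u≡3; β=-4, v≡5 (mod 7); (3|7)=-1, (5|7)=-1; sign (−1)^0·-1^-4·-1^-2 = +1.
(a,b)_5: α=-2, u≡3; β=-2, v≡4 (mod 5); (3|5)=-1, (4|5)=+1; sign (−1)^0·-1^-2·+1^-2 = +1.
(-201058, 405340661 / ℚ) ramifies at {2, 11, 13, 19}: a division algebra.

[2, 11, 13, 19]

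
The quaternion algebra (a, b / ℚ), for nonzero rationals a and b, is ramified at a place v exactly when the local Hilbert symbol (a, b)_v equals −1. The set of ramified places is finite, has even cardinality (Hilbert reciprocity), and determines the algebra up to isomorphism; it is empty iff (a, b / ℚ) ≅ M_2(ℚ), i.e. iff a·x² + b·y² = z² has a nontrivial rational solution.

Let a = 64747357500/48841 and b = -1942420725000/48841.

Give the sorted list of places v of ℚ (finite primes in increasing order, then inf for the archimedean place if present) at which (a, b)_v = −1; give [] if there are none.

(a, b) ≡ (14007, -46690) mod (ℚ^×)²; places V = {2, 3, 5, 7, 13, 17, 23, 29, 43, ∞}.
(a,b)_5: α=4, u≡2; β=5, v≡3 (mod 5); (2|5)=-1, (3|5)=-1; sign (−1)^0·-1^5·-1^4 = -1.
(a,b)_43: α=2, u≡34; β=2, v≡12 (mod 43); (34|43)=-1, (12|43)=-1; sign (−1)^0·-1^2·-1^2 = +1.
(a,b)_∞: sgn(14007)=+, sgn(-46690)=−, so +1.
(a,b)_2: α=2, β=3; u≡7, v≡7 (mod 8); ε(u)ε(v)=1·1, αω(v)=2·0, βω(u)=3·0; sum ≡ 1  ⇒  -1.
(a,b)_29: α=1, u≡26; β=1, v≡3 (mod 29); (26|29)=-1, (3|29)=-1; sign (−1)^0·-1^1·-1^1 = +1.
(a,b)_17: α=-2, u≡13; β=-2, v≡1 (mod 17); (13|17)=+1, (1|17)=+1; sign (−1)^0·+1^-2·+1^-2 = +1.
(a,b)_3: α=1, u≡1; β=2, v≡2 (mod 3); (1|3)=+1, (2|3)=-1; sign (−1)^0·+1^2·-1^1 = -1.
(a,b)_23: α=1, u≡17; β=1, v≡19 (mod 23); (17|23)=-1, (19|23)=-1; sign (−1)^1·-1^1·-1^1 = -1.
(a,b)_13: α=-2, u≡11; β=-2, v≡8 (mod 13); (11|13)=-1, (8|13)=-1; sign (−1)^0·-1^-2·-1^-2 = +1.
(a,b)_7: α=1, u≡3; β=1, v≡1 (mod 7); (3|7)=-1, (1|7)=+1; sign (−1)^1·-1^1·+1^1 = +1.
|Ram(14007, -46690)| = 4, even; anisotropic at {2, 3, 5, 23}.

[2, 3, 5, 23]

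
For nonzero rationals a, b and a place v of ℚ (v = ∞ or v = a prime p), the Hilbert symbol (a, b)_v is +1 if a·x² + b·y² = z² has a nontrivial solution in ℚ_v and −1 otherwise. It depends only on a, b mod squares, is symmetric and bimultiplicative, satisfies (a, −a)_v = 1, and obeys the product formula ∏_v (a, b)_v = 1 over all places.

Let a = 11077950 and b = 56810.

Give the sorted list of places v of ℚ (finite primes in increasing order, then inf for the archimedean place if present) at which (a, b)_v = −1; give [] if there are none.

Mod squares: a ≡ 2622, b ≡ 56810. Check v ∈ {∞, 2, 3, 5, 13, 19, 23}.
v=23: a=23^1·(≡7), b=23^1·(≡9) mod 23; (7|23)=-1, (9|23)=+1; (−1)^{1·1·11}·(-1)^1·(+1)^1 = +1.
v=13: a=13^2·(≡4), b=13^1·(≡2) mod 13; (4|13)=+1, (2|13)=-1; (−1)^{2·1·6}·(+1)^1·(-1)^2 = +1.
v=∞: 2622 > 0 and 56810 > 0  ⇒  (a,b)_∞ = +1.
v=19: a=19^1·(≡16), b=19^1·(≡7) mod 19; (16|19)=+1, (7|19)=+1; (−1)^{1·1·9}·(+1)^1·(+1)^1 = -1.
v=3: a=3^1·(≡1), b=3^0·(≡2) mod 3; (1|3)=+1, (2|3)=-1; (−1)^{1·0·1}·(+1)^0·(-1)^1 = -1.
v=2: v_2(a)=1, v_2(b)=1; units ≡ 7, 5 (mod 8); ε·ε+αω+βω = 1·0+1·1+1·0 ≡ 1  ⇒  (a,b)_2 = -1.
v=5: a=5^2·(≡3), b=5^1·(≡2) mod 5; (3|5)=-1, (2|5)=-1; (−1)^{2·1·2}·(-1)^1·(-1)^2 = -1.
|Ram(2622, 56810)| = 4, even; anisotropic at {2, 3, 5, 19}.

[2, 3, 5, 19]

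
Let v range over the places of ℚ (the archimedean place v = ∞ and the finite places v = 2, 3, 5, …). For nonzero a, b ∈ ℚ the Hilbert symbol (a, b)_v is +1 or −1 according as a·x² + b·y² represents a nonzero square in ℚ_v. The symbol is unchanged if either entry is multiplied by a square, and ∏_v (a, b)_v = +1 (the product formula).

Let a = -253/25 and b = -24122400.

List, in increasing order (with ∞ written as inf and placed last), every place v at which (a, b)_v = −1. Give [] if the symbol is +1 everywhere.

[3, 11, 19, inf]

Mod squares: a ≡ -253, b ≡ -114. Check v ∈ {∞, 2, 3, 5, 11, 19, 23}.
v=23: a=23^1·(≡6), b=23^2·(≡9) mod 23; (6|23)=+1, (9|23)=+1; (−1)^{1·2·11}·(+1)^2·(+1)^1 = +1.
v=2: v_2(a)=0, v_2(b)=5; units ≡ 3, 7 (mod 8); ε·ε+αω+βω = 1·1+0·0+5·1 ≡ 0  ⇒  (a,b)_2 = +1.
v=19: a=19^0·(≡18), b=19^1·(≡18) mod 19; (18|19)=-1, (18|19)=-1; (−1)^{0·1·9}·(-1)^1·(-1)^0 = -1.
v=5: a=5^-2·(≡2), b=5^2·(≡4) mod 5; (2|5)=-1, (4|5)=+1; (−1)^{-2·2·2}·(-1)^2·(+1)^-2 = +1.
v=3: a=3^0·(≡2), b=3^1·(≡1) mod 3; (2|3)=-1, (1|3)=+1; (−1)^{0·1·1}·(-1)^1·(+1)^0 = -1.
v=∞: -253 < 0 and -114 < 0  ⇒  (a,b)_∞ = -1.
v=11: a=11^1·(≡7), b=11^0·(≡6) mod 11; (7|11)=-1, (6|11)=-1; (−1)^{1·0·5}·(-1)^0·(-1)^1 = -1.
|Ram(-253, -114)| = 4, even; anisotropic at {3, 11, 19, ∞}.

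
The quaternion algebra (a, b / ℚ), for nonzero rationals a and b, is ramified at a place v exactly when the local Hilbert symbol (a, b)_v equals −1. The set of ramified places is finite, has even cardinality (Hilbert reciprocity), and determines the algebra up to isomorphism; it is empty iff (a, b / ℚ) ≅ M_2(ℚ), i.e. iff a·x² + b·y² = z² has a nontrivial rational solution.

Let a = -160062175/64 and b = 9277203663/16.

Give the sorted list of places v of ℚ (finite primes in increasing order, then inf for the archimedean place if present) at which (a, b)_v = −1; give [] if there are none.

(a, b) ≡ (-247, 39767) mod (ℚ^×)²; places V = {2, 3, 5, 7, 13, 19, 23, ∞}.
(a,b)_23: α=2, u≡2; β=3, v≡1 (mod 23); (2|23)=+1, (1|23)=+1; sign (−1)^0·+1^3·+1^2 = +1.
(a,b)_19: α=1, u≡4; β=1, v≡12 (mod 19); (4|19)=+1, (12|19)=-1; sign (−1)^1·+1^1·-1^1 = +1.
(a,b)_5: α=2, u≡2; β=0, v≡3 (mod 5); (2|5)=-1, (3|5)=-1; sign (−1)^0·-1^0·-1^2 = +1.
(a,b)_∞: sgn(-247)=−, sgn(39767)=+, so +1.
(a,b)_7: α=2, u≡3; β=3, v≡2 (mod 7); (3|7)=-1, (2|7)=+1; sign (−1)^0·-1^3·+1^2 = -1.
(a,b)_3: α=0, u≡2; β=2, v≡2 (mod 3); (2|3)=-1, (2|3)=-1; sign (−1)^0·-1^2·-1^0 = +1.
(a,b)_13: α=1, u≡6; β=1, v≡1 (mod 13); (6|13)=-1, (1|13)=+1; sign (−1)^0·-1^1·+1^1 = -1.
(a,b)_2: α=-6, β=-4; u≡1, v≡7 (mod 8); ε(u)ε(v)=0·1, αω(v)=-6·0, βω(u)=-4·0; sum ≡ 0  ⇒  +1.
(-247, 39767 / ℚ) ramifies at {7, 13}: a division algebra.

[7, 13]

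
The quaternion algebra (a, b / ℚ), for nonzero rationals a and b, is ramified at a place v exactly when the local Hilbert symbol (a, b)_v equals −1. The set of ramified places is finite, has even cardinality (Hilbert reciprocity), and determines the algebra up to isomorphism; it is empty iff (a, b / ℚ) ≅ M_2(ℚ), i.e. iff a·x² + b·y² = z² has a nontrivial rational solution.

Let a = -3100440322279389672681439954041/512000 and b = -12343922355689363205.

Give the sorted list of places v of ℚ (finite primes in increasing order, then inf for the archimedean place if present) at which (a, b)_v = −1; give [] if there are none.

[2, inf]

(a, b) ≡ (-62205, -107445) mod (ℚ^×)²; places V = {2, 3, 5, 11, 13, 19, 29, ∞}.
(a,b)_19: α=2, u≡7; β=1, v≡9 (mod 19); (7|19)=+1, (9|19)=+1; sign (−1)^0·+1^1·+1^2 = +1.
(a,b)_3: α=25, u≡1; β=15, v≡2 (mod 3); (1|3)=+1, (2|3)=-1; sign (−1)^1·+1^15·-1^25 = +1.
(a,b)_2: α=-12, β=0; u≡3, v≡3 (mod 8); ε(u)ε(v)=1·1, αω(v)=-12·1, βω(u)=0·1; sum ≡ 1  ⇒  -1.
(a,b)_13: α=5, u≡10; β=5, v≡9 (mod 13); (10|13)=+1, (9|13)=+1; sign (−1)^0·+1^5·+1^5 = +1.
(a,b)_29: α=5, u≡23; β=3, v≡28 (mod 29); (23|29)=+1, (28|29)=+1; sign (−1)^0·+1^3·+1^5 = +1.
(a,b)_11: α=3, u≡7; β=0, v≡3 (mod 11); (7|11)=-1, (3|11)=+1; sign (−1)^0·-1^0·+1^3 = +1.
(a,b)_∞: sgn(-62205)=−, sgn(-107445)=−, so -1.
(a,b)_5: α=-3, u≡4; β=1, v≡4 (mod 5); (4|5)=+1, (4|5)=+1; sign (−1)^0·+1^1·+1^-3 = +1.
(-62205, -107445 / ℚ) ramifies at {2, ∞}: a division algebra.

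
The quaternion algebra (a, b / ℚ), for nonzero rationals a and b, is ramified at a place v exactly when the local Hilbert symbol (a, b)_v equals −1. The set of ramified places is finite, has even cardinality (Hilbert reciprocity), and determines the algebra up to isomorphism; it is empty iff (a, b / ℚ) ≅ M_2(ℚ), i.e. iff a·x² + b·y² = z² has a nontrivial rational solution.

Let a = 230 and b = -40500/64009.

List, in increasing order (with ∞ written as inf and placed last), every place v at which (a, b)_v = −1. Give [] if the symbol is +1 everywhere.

(a, b) ≡ (230, -5) mod (ℚ^×)²; places V = {2, 3, 5, 11, 23, ∞}.
(a,b)_11: α=0, u≡10; β=-2, v≡2 (mod 11); (10|11)=-1, (2|11)=-1; sign (−1)^0·-1^-2·-1^0 = +1.
(a,b)_∞: sgn(230)=+, sgn(-5)=−, so +1.
(a,b)_3: α=0, u≡2; β=4, v≡1 (mod 3); (2|3)=-1, (1|3)=+1; sign (−1)^0·-1^4·+1^0 = +1.
(a,b)_23: α=1, u≡10; β=-2, v≡12 (mod 23); (10|23)=-1, (12|23)=+1; sign (−1)^0·-1^-2·+1^1 = +1.
(a,b)_2: α=1, β=2; u≡3, v≡3 (mod 8); ε(u)ε(v)=1·1, αω(v)=1·1, βω(u)=2·1; sum ≡ 0  ⇒  +1.
(a,b)_5: α=1, u≡1; β=3, v≡4 (mod 5); (1|5)=+1, (4|5)=+1; sign (−1)^0·+1^3·+1^1 = +1.
Ram(a, b) = ∅: the form 230·x² + -5·y² − z² is isotropic over every ℚ_v, so by Hasse–Minkowski it is isotropic over ℚ.

[]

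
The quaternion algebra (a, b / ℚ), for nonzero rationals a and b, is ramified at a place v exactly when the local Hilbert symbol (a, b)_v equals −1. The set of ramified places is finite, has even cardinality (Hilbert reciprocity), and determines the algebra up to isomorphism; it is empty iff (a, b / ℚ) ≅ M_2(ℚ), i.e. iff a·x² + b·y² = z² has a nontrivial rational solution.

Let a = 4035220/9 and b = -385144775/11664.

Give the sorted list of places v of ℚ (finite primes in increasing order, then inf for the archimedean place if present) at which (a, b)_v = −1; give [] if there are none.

(a, b) ≡ (1008805, -16031) mod (ℚ^×)²; places V = {2, 3, 5, 7, 17, 19, 23, 31, 37, 41, ∞}.
(a,b)_31: α=0, u≡22; β=2, v≡3 (mod 31); (22|31)=-1, (3|31)=-1; sign (−1)^0·-1^2·-1^0 = +1.
(a,b)_37: α=1, u≡27; β=0, v≡36 (mod 37); (27|37)=+1, (36|37)=+1; sign (−1)^0·+1^0·+1^1 = +1.
(a,b)_2: α=2, β=-4; u≡5, v≡1 (mod 8); ε(u)ε(v)=0·0, αω(v)=2·0, βω(u)=-4·1; sum ≡ 0  ⇒  +1.
(a,b)_41: α=1, u≡25; β=1, v≡38 (mod 41); (25|41)=+1, (38|41)=-1; sign (−1)^0·+1^1·-1^1 = -1.
(a,b)_23: α=0, u≡6; β=1, v≡8 (mod 23); (6|23)=+1, (8|23)=+1; sign (−1)^0·+1^1·+1^0 = +1.
(a,b)_3: α=-2, u≡1; β=-6, v≡1 (mod 3); (1|3)=+1, (1|3)=+1; sign (−1)^0·+1^-6·+1^-2 = +1.
(a,b)_7: α=1, u≡5; β=0, v≡3 (mod 7); (5|7)=-1, (3|7)=-1; sign (−1)^0·-1^0·-1^1 = -1.
(a,b)_19: α=1, u≡4; β=0, v≡6 (mod 19); (4|19)=+1, (6|19)=+1; sign (−1)^0·+1^0·+1^1 = +1.
(a,b)_5: α=1, u≡1; β=2, v≡1 (mod 5); (1|5)=+1, (1|5)=+1; sign (−1)^0·+1^2·+1^1 = +1.
(a,b)_∞: sgn(1008805)=+, sgn(-16031)=−, so +1.
(a,b)_17: α=0, u≡13; β=1, v≡1 (mod 17); (13|17)=+1, (1|17)=+1; sign (−1)^0·+1^1·+1^0 = +1.
|Ram(1008805, -16031)| = 2, even; anisotropic at {7, 41}.

[7, 41]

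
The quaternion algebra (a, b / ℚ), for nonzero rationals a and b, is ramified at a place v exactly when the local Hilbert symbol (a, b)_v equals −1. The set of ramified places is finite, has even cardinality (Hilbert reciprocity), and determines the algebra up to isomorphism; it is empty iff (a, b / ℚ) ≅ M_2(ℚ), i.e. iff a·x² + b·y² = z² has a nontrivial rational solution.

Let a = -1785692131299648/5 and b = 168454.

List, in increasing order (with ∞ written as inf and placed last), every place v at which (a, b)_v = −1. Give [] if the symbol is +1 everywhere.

(a, b) ≡ (-2185, 168454) mod (ℚ^×)²; places V = {2, 3, 5, 11, 13, 19, 23, 31, ∞}.
(a,b)_23: α=1, u≡10; β=0, v≡2 (mod 23); (10|23)=-1, (2|23)=+1; sign (−1)^0·-1^0·+1^1 = +1.
(a,b)_∞: sgn(-2185)=−, sgn(168454)=+, so +1.
(a,b)_11: α=2, u≡9; β=1, v≡2 (mod 11); (9|11)=+1, (2|11)=-1; sign (−1)^0·+1^1·-1^2 = +1.
(a,b)_31: α=2, u≡20; β=1, v≡9 (mod 31); (20|31)=+1, (9|31)=+1; sign (−1)^0·+1^1·+1^2 = +1.
(a,b)_3: α=2, u≡2; β=0, v≡1 (mod 3); (2|3)=-1, (1|3)=+1; sign (−1)^0·-1^0·+1^2 = +1.
(a,b)_19: α=3, u≡2; β=1, v≡12 (mod 19); (2|19)=-1, (12|19)=-1; sign (−1)^1·-1^1·-1^3 = -1.
(a,b)_5: α=-1, u≡2; β=0, v≡4 (mod 5); (2|5)=-1, (4|5)=+1; sign (−1)^0·-1^0·+1^-1 = +1.
(a,b)_2: α=6, β=1; u≡7, v≡3 (mod 8); ε(u)ε(v)=1·1, αω(v)=6·1, βω(u)=1·0; sum ≡ 1  ⇒  -1.
(a,b)_13: α=2, u≡9; β=1, v≡10 (mod 13); (9|13)=+1, (10|13)=+1; sign (−1)^0·+1^1·+1^2 = +1.
|Ram(-2185, 168454)| = 2, even; anisotropic at {2, 19}.

[2, 19]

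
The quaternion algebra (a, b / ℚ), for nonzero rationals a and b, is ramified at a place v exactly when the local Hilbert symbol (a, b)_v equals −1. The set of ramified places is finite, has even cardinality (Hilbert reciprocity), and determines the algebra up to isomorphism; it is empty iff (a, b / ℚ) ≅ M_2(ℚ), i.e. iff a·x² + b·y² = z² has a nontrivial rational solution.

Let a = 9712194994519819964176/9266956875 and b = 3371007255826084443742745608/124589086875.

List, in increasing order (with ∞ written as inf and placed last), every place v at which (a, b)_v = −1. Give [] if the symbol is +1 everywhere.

[11, 17, 23, 29]

Mod squares: a ≡ 11, b ≡ 4739702. Check v ∈ {∞, 2, 3, 5, 7, 11, 17, 19, 23, 29, 31, 43}.
v=31: a=31^4·(≡11), b=31^4·(≡25) mod 31; (11|31)=-1, (25|31)=+1; (−1)^{4·4·15}·(-1)^4·(+1)^4 = +1.
v=2: v_2(a)=4, v_2(b)=3; units ≡ 3, 3 (mod 8); ε·ε+αω+βω = 1·1+4·1+3·1 ≡ 0  ⇒  (a,b)_2 = +1.
v=43: a=43^-2·(≡14), b=43^-2·(≡22) mod 43; (14|43)=+1, (22|43)=-1; (−1)^{-2·-2·21}·(+1)^-2·(-1)^-2 = +1.
v=7: a=7^2·(≡1), b=7^0·(≡1) mod 7; (1|7)=+1, (1|7)=+1; (−1)^{2·0·3}·(+1)^0·(+1)^2 = +1.
v=3: a=3^-6·(≡2), b=3^-4·(≡2) mod 3; (2|3)=-1, (2|3)=-1; (−1)^{-6·-4·1}·(-1)^-4·(-1)^-6 = +1.
v=23: a=23^2·(≡5), b=23^1·(≡14) mod 23; (5|23)=-1, (14|23)=-1; (−1)^{2·1·11}·(-1)^1·(-1)^2 = -1.
v=29: a=29^2·(≡3), b=29^3·(≡6) mod 29; (3|29)=-1, (6|29)=+1; (−1)^{2·3·14}·(-1)^3·(+1)^2 = -1.
v=11: a=11^-1·(≡5), b=11^-3·(≡1) mod 11; (5|11)=+1, (1|11)=+1; (−1)^{-1·-3·5}·(+1)^-3·(+1)^-1 = -1.
v=5: a=5^-4·(≡1), b=5^-4·(≡2) mod 5; (1|5)=+1, (2|5)=-1; (−1)^{-4·-4·2}·(+1)^-4·(-1)^-4 = +1.
v=∞: 11 > 0 and 4739702 > 0  ⇒  (a,b)_∞ = +1.
v=19: a=19^2·(≡16), b=19^3·(≡16) mod 19; (16|19)=+1, (16|19)=+1; (−1)^{2·3·9}·(+1)^3·(+1)^2 = +1.
v=17: a=17^4·(≡3), b=17^9·(≡12) mod 17; (3|17)=-1, (12|17)=-1; (−1)^{4·9·8}·(-1)^9·(-1)^4 = -1.
(11, 4739702 / ℚ) ramifies at {11, 17, 23, 29}: a division algebra.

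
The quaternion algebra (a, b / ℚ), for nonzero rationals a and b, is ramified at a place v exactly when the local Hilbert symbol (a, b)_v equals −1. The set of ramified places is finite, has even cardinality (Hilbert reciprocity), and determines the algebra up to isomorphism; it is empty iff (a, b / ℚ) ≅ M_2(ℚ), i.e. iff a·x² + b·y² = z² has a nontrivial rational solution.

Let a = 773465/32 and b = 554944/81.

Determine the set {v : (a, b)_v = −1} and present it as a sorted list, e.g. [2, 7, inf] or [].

Mod squares: a ≡ 31570, b ≡ 8671. Check v ∈ {∞, 2, 3, 5, 7, 11, 13, 23, 29, 41}.
v=13: a=13^0·(≡5), b=13^1·(≡3) mod 13; (5|13)=-1, (3|13)=+1; (−1)^{0·1·6}·(-1)^1·(+1)^0 = -1.
v=11: a=11^1·(≡8), b=11^0·(≡4) mod 11; (8|11)=-1, (4|11)=+1; (−1)^{1·0·5}·(-1)^0·(+1)^1 = +1.
v=2: v_2(a)=-5, v_2(b)=6; units ≡ 1, 7 (mod 8); ε·ε+αω+βω = 0·1+-5·0+6·0 ≡ 0  ⇒  (a,b)_2 = +1.
v=3: a=3^0·(≡1), b=3^-4·(≡1) mod 3; (1|3)=+1, (1|3)=+1; (−1)^{0·-4·1}·(+1)^-4·(+1)^0 = +1.
v=7: a=7^3·(≡2), b=7^0·(≡3) mod 7; (2|7)=+1, (3|7)=-1; (−1)^{3·0·3}·(+1)^0·(-1)^3 = -1.
v=∞: 31570 > 0 and 8671 > 0  ⇒  (a,b)_∞ = +1.
v=41: a=41^1·(≡4), b=41^0·(≡32) mod 41; (4|41)=+1, (32|41)=+1; (−1)^{1·0·20}·(+1)^0·(+1)^1 = +1.
v=5: a=5^1·(≡4), b=5^0·(≡4) mod 5; (4|5)=+1, (4|5)=+1; (−1)^{1·0·2}·(+1)^0·(+1)^1 = +1.
v=29: a=29^0·(≡2), b=29^1·(≡20) mod 29; (2|29)=-1, (20|29)=+1; (−1)^{0·1·14}·(-1)^1·(+1)^0 = -1.
v=23: a=23^0·(≡10), b=23^1·(≡2) mod 23; (10|23)=-1, (2|23)=+1; (−1)^{0·1·11}·(-1)^1·(+1)^0 = -1.
Ram(31570, 8671) = {7, 13, 23, 29}; no ℚ_7-point on the conic.

[7, 13, 23, 29]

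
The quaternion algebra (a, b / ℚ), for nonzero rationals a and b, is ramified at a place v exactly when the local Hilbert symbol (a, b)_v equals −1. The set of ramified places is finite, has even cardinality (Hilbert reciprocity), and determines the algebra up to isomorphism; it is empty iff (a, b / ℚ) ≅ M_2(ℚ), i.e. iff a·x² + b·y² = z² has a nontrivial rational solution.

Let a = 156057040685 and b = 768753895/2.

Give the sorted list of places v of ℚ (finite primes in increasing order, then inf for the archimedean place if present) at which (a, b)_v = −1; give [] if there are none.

[2, 7]

(a, b) ≡ (77285, 37310) mod (ℚ^×)²; places V = {2, 5, 7, 13, 29, 41, ∞}.
(a,b)_5: α=1, u≡2; β=1, v≡2 (mod 5); (2|5)=-1, (2|5)=-1; sign (−1)^0·-1^1·-1^1 = +1.
(a,b)_∞: sgn(77285)=+, sgn(37310)=+, so +1.
(a,b)_41: α=1, u≡9; β=1, v≡8 (mod 41); (9|41)=+1, (8|41)=+1; sign (−1)^0·+1^1·+1^1 = +1.
(a,b)_13: α=1, u≡12; β=1, v≡4 (mod 13); (12|13)=+1, (4|13)=+1; sign (−1)^0·+1^1·+1^1 = +1.
(a,b)_29: α=3, u≡18; β=2, v≡22 (mod 29); (18|29)=-1, (22|29)=+1; sign (−1)^0·-1^2·+1^3 = +1.
(a,b)_2: α=0, β=-1; u≡5, v≡7 (mod 8); ε(u)ε(v)=0·1, αω(v)=0·0, βω(u)=-1·1; sum ≡ 1  ⇒  -1.
(a,b)_7: α=4, u≡5; β=3, v≡6 (mod 7); (5|7)=-1, (6|7)=-1; sign (−1)^0·-1^3·-1^4 = -1.
|Ram(77285, 37310)| = 2, even; anisotropic at {2, 7}.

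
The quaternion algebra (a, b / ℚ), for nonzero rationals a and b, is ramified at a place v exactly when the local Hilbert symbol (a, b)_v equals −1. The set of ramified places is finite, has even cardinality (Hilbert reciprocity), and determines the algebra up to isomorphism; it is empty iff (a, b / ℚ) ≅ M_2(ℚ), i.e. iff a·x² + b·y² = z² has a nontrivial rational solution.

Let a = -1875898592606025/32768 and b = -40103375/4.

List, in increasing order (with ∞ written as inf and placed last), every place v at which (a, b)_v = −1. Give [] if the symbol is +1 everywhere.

(a, b) ≡ (-2, -1604135) mod (ℚ^×)²; places V = {2, 3, 5, 13, 23, 29, 37, ∞}.
(a,b)_29: α=2, u≡27; β=1, v≡12 (mod 29); (27|29)=-1, (12|29)=-1; sign (−1)^0·-1^1·-1^2 = -1.
(a,b)_5: α=2, u≡3; β=3, v≡2 (mod 5); (3|5)=-1, (2|5)=-1; sign (−1)^0·-1^3·-1^2 = -1.
(a,b)_37: α=2, u≡13; β=1, v≡10 (mod 37); (13|37)=-1, (10|37)=+1; sign (−1)^0·-1^1·+1^2 = -1.
(a,b)_3: α=6, u≡1; β=0, v≡1 (mod 3); (1|3)=+1, (1|3)=+1; sign (−1)^0·+1^0·+1^6 = +1.
(a,b)_2: α=-15, β=-2; u≡7, v≡1 (mod 8); ε(u)ε(v)=1·0, αω(v)=-15·0, βω(u)=-2·0; sum ≡ 0  ⇒  +1.
(a,b)_13: α=2, u≡8; β=1, v≡3 (mod 13); (8|13)=-1, (3|13)=+1; sign (−1)^0·-1^1·+1^2 = -1.
(a,b)_23: α=2, u≡11; β=1, v≡7 (mod 23); (11|23)=-1, (7|23)=-1; sign (−1)^0·-1^1·-1^2 = -1.
(a,b)_∞: sgn(-2)=−, sgn(-1604135)=−, so -1.
|Ram(-2, -1604135)| = 6, even; anisotropic at {5, 13, 23, 29, 37, ∞}.

[5, 13, 23, 29, 37, inf]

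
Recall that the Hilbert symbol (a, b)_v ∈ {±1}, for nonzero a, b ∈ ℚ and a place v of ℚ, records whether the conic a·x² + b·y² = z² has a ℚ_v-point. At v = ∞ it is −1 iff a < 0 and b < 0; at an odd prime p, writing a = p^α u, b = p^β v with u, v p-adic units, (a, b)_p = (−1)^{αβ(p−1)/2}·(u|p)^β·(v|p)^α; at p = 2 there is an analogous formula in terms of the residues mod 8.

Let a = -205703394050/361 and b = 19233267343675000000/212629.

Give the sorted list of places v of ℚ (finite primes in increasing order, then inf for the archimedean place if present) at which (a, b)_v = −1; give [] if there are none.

[2, 31]

(a, b) ≡ (-2, 110143) mod (ℚ^×)²; places V = {2, 5, 7, 11, 17, 19, 31, ∞}.
(a,b)_5: α=2, u≡3; β=8, v≡2 (mod 5); (3|5)=-1, (2|5)=-1; sign (−1)^0·-1^8·-1^2 = +1.
(a,b)_19: α=-2, u≡6; β=-3, v≡13 (mod 19); (6|19)=+1, (13|19)=-1; sign (−1)^0·+1^-3·-1^-2 = +1.
(a,b)_7: α=6, u≡6; β=6, v≡6 (mod 7); (6|7)=-1, (6|7)=-1; sign (−1)^0·-1^6·-1^6 = +1.
(a,b)_∞: sgn(-2)=−, sgn(110143)=+, so +1.
(a,b)_17: α=2, u≡13; β=3, v≡1 (mod 17); (13|17)=+1, (1|17)=+1; sign (−1)^0·+1^3·+1^2 = +1.
(a,b)_31: α=0, u≡21; β=-1, v≡25 (mod 31); (21|31)=-1, (25|31)=+1; sign (−1)^0·-1^-1·+1^0 = -1.
(a,b)_2: α=1, β=6; u≡7, v≡7 (mod 8); ε(u)ε(v)=1·1, αω(v)=1·0, βω(u)=6·0; sum ≡ 1  ⇒  -1.
(a,b)_11: α=2, u≡3; β=3, v≡4 (mod 11); (3|11)=+1, (4|11)=+1; sign (−1)^0·+1^3·+1^2 = +1.
|Ram(-2, 110143)| = 2, even; anisotropic at {2, 31}.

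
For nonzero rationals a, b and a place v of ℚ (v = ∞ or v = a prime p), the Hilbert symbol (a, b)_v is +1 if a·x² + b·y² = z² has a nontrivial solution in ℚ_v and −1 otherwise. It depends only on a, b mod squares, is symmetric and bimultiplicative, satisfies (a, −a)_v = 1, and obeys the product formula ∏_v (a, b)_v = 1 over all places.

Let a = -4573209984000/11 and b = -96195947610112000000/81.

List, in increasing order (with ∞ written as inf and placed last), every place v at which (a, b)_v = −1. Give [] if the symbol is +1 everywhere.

[2, 3, 5, 11, 17, inf]

(a, b) ≡ (-165, -493) mod (ℚ^×)²; places V = {2, 3, 5, 7, 11, 17, 29, ∞}.
(a,b)_2: α=10, β=20; u≡3, v≡3 (mod 8); ε(u)ε(v)=1·1, αω(v)=10·1, βω(u)=20·1; sum ≡ 1  ⇒  -1.
(a,b)_17: α=2, u≡12; β=3, v≡11 (mod 17); (12|17)=-1, (11|17)=-1; sign (−1)^0·-1^3·-1^2 = -1.
(a,b)_5: α=3, u≡3; β=6, v≡2 (mod 5); (3|5)=-1, (2|5)=-1; sign (−1)^0·-1^6·-1^3 = -1.
(a,b)_7: α=2, u≡3; β=2, v≡1 (mod 7); (3|7)=-1, (1|7)=+1; sign (−1)^0·-1^2·+1^2 = +1.
(a,b)_11: α=-1, u≡2; β=0, v≡6 (mod 11); (2|11)=-1, (6|11)=-1; sign (−1)^0·-1^0·-1^-1 = -1.
(a,b)_29: α=2, u≡20; β=3, v≡19 (mod 29); (20|29)=+1, (19|29)=-1; sign (−1)^0·+1^3·-1^2 = +1.
(a,b)_∞: sgn(-165)=−, sgn(-493)=−, so -1.
(a,b)_3: α=1, u≡2; β=-4, v≡2 (mod 3); (2|3)=-1, (2|3)=-1; sign (−1)^0·-1^-4·-1^1 = -1.
|Ram(-165, -493)| = 6, even; anisotropic at {2, 3, 5, 11, 17, ∞}.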